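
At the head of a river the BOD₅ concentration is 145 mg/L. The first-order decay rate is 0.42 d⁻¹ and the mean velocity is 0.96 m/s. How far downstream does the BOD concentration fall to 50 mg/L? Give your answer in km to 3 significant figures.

210 km

From C = C₀·e^(−kt), t = ln(C₀/C)/k = ln(145/50)/0.42 = 1.065/0.42 = 2.535 d.
Distance = v·t = 0.96 m/s × 2.19e+05 s = 2.103e+05 m = 210.3 km.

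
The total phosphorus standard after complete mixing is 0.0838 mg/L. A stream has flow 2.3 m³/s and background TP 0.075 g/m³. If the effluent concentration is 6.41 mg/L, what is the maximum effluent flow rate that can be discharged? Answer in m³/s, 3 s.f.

0.00320 m³/s

Mass balance at complete mixing: C_std·(Q_w + Q_r) = Q_w·C_e + Q_r·C_b.
Rearranging, Q_w = Q_r·(C_std − C_b)/(C_e − C_std) = 2.3·(0.0838 − 0.075) / (6.41 − 0.0838) = 0.003199 m³/s.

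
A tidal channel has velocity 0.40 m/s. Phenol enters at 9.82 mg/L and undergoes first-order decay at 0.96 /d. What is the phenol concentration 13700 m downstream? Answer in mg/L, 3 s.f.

Travel time t = 13700 m / 0.40 m/s = 1.37e+04/0.40 = 3.425e+04 s = 0.3964 d.
First-order decay: C = 9.82·exp(−0.96·0.3964) = 9.82·0.6835 = 6.712 mg/L.

6.71 mg/L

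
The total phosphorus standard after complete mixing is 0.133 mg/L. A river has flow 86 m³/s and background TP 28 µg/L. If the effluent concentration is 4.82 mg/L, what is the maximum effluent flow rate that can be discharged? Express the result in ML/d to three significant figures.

28 µg/L = 0.028 mg/L.
Mass balance at complete mixing: C_std·(Q_w + Q_r) = Q_w·C_e + Q_r·C_b.
Rearranging, Q_w = Q_r·(C_std − C_b)/(C_e − C_std) = 86·(0.133 − 0.028) / (4.82 − 0.133) = 1.927 m³/s.
= 166.5 ML/d.

166 ML/d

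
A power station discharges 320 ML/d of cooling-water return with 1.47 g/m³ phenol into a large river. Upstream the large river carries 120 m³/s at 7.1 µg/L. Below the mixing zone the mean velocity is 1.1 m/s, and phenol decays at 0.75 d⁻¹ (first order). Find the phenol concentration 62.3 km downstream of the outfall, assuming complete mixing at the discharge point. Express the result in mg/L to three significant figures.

320 ML/d = 3.704 m³/s.
7.1 µg/L = 0.0071 mg/L.
After complete mixing, C₀ = (3.704·1.47 + 120·0.0071) / 123.7 = 0.0509 mg/L.
Travel time t = 6.23e+04 m / 1.1 m/s = 5.664e+04 s = 0.6555 d.
C = 0.0509·exp(−0.75·0.6555) = 0.0509·0.6116 = 0.03113 mg/L.

0.0311 mg/L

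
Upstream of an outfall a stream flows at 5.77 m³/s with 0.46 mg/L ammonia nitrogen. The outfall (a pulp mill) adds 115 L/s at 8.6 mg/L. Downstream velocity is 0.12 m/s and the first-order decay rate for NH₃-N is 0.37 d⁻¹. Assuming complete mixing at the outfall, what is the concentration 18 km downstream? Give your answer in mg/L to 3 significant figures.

0.326 mg/L

115 L/s = 0.115 m³/s.
After complete mixing, C₀ = (0.115·8.6 + 5.77·0.46) / 5.885 = 0.6191 mg/L.
Travel time t = 1.8e+04 m / 0.12 m/s = 1.5e+05 s = 1.736 d.
C = 0.6191·exp(−0.37·1.736) = 0.6191·0.526 = 0.3257 mg/L.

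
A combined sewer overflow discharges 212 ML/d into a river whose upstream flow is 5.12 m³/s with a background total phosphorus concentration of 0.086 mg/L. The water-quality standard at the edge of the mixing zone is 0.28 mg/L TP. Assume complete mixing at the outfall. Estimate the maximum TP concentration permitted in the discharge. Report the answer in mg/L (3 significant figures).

212 ML/d = 2.454 m³/s.
Mass balance: 0.28·7.574 = 2.454·Cₑ + 5.12·0.086.
Cₑ = (2.121 − 0.4403) / 2.454 = 0.6848 mg/L.

0.685 mg/L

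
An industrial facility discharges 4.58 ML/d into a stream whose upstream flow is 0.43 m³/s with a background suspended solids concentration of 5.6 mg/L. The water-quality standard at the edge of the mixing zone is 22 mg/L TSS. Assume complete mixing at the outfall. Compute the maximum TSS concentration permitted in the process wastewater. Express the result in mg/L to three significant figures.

4.58 ML/d = 0.05301 m³/s.
Mass balance: 22·0.483 = 0.05301·Cₑ + 0.43·5.6.
Cₑ = (10.63 − 2.408) / 0.05301 = 155 mg/L.

155 mg/L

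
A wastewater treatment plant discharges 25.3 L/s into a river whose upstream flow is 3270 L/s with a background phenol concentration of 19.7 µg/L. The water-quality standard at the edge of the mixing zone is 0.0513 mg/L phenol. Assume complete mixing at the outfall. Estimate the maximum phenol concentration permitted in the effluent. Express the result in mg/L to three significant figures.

4.14 mg/L

25.3 L/s = 0.0253 m³/s.
3270 L/s = 3.27 m³/s.
19.7 µg/L = 0.0197 mg/L.
Mass balance: 0.0513·3.295 = 0.0253·Cₑ + 3.27·0.0197.
Cₑ = (0.169 − 0.06442) / 0.0253 = 4.136 mg/L.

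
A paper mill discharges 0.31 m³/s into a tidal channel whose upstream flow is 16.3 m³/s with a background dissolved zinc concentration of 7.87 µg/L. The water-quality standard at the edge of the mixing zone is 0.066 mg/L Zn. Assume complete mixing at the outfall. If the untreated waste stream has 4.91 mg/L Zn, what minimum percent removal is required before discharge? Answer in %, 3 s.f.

7.87 µg/L = 0.00787 mg/L.
Mass balance: 0.066·16.61 = 0.31·Cₑ + 16.3·0.00787.
Cₑ = (1.096 − 0.1283) / 0.31 = 3.123 mg/L.
Required removal = 1 − 3.123/4.91 = 36.41 %.

36.4 %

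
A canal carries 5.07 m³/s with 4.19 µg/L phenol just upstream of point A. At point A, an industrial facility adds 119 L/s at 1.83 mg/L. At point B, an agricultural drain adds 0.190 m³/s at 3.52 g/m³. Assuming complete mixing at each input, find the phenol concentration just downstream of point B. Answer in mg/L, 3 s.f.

0.169 mg/L

4.19 µg/L = 0.00419 mg/L.
119 L/s = 0.119 m³/s.
After input A: C = (5.07·0.00419 + 0.119·1.83) / 5.189 = 0.04606 mg/L.
After input B: C = (5.189·0.04606 + 0.19·3.52) / 5.379 = 0.1688 mg/L.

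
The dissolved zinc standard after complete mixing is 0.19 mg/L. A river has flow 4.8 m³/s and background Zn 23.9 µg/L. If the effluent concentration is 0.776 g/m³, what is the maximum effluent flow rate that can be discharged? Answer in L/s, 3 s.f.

23.9 µg/L = 0.0239 mg/L.
Mass balance at complete mixing: C_std·(Q_w + Q_r) = Q_w·C_e + Q_r·C_b.
Rearranging, Q_w = Q_r·(C_std − C_b)/(C_e − C_std) = 4.8·(0.19 − 0.0239) / (0.776 − 0.19) = 1.361 m³/s.
= 1361 L/s.

1360 L/s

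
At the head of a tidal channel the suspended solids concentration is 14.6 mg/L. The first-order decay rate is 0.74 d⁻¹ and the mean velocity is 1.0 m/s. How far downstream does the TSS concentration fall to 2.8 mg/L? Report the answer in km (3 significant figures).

From C = C₀·e^(−kt), t = ln(C₀/C)/k = ln(14.6/2.8)/0.74 = 1.651/0.74 = 2.232 d.
Distance = v·t = 1.0 m/s × 1.928e+05 s = 1.928e+05 m = 192.8 km.

193 km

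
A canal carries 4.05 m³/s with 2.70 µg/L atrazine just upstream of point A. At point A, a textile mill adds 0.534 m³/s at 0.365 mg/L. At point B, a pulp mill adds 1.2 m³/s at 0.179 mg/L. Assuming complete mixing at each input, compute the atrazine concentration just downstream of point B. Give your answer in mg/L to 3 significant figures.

0.0727 mg/L

2.70 µg/L = 0.0027 mg/L.
After input A: C = (4.05·0.0027 + 0.534·0.365) / 4.584 = 0.04491 mg/L.
After input B: C = (4.584·0.04491 + 1.2·0.179) / 5.784 = 0.07273 mg/L.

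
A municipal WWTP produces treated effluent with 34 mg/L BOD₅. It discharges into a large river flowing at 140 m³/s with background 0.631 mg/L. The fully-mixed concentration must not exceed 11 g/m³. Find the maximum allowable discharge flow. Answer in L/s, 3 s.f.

63100 L/s

Mass balance at complete mixing: C_std·(Q_w + Q_r) = Q_w·C_e + Q_r·C_b.
Rearranging, Q_w = Q_r·(C_std − C_b)/(C_e − C_std) = 140·(11 − 0.631) / (34 − 11) = 63.12 m³/s.
= 6.312e+04 L/s.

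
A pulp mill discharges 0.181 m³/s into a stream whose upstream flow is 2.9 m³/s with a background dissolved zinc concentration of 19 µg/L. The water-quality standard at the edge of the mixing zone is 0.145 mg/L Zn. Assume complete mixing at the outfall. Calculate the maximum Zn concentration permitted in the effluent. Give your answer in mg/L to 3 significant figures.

2.16 mg/L

19 µg/L = 0.019 mg/L.
Mass balance: 0.145·3.081 = 0.181·Cₑ + 2.9·0.019.
Cₑ = (0.4467 − 0.0551) / 0.181 = 2.164 mg/L.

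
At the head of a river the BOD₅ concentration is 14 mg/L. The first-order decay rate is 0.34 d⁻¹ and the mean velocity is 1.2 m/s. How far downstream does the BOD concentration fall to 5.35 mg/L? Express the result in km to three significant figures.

293 km

From C = C₀·e^(−kt), t = ln(C₀/C)/k = ln(14/5.35)/0.34 = 0.962/0.34 = 2.829 d.
Distance = v·t = 1.2 m/s × 2.445e+05 s = 2.933e+05 m = 293.3 km.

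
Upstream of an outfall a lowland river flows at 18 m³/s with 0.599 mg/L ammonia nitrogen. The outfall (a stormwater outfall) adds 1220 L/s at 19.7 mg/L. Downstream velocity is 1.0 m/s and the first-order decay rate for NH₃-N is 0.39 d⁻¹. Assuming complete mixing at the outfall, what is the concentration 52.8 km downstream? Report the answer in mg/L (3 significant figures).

1220 L/s = 1.22 m³/s.
After complete mixing, C₀ = (1.22·19.7 + 18·0.599) / 19.22 = 1.811 mg/L.
Travel time t = 5.28e+04 m / 1.0 m/s = 5.28e+04 s = 0.6111 d.
C = 1.811·exp(−0.39·0.6111) = 1.811·0.7879 = 1.427 mg/L.

1.43 mg/L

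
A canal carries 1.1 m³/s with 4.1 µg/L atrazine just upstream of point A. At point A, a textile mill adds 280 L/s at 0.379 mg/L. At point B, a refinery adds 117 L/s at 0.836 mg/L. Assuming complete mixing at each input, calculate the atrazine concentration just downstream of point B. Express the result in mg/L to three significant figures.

4.1 µg/L = 0.0041 mg/L.
280 L/s = 0.28 m³/s.
After input A: C = (1.1·0.0041 + 0.28·0.379) / 1.38 = 0.08017 mg/L.
117 L/s = 0.117 m³/s.
After input B: C = (1.38·0.08017 + 0.117·0.836) / 1.497 = 0.1392 mg/L.

0.139 mg/L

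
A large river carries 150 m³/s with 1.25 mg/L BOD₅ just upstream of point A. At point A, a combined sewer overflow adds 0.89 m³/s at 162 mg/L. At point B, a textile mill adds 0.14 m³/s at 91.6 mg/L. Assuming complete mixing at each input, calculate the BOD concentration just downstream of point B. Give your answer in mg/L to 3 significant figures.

After input A: C = (150·1.25 + 0.89·162) / 150.9 = 2.198 mg/L.
After input B: C = (150.9·2.198 + 0.14·91.6) / 151 = 2.281 mg/L.

2.28 mg/L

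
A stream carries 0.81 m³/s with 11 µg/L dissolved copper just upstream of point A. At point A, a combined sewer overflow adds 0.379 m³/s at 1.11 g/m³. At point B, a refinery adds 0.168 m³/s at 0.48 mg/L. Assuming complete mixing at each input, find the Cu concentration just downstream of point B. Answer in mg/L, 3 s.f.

11 µg/L = 0.011 mg/L.
After input A: C = (0.81·0.011 + 0.379·1.11) / 1.189 = 0.3613 mg/L.
After input B: C = (1.189·0.3613 + 0.168·0.48) / 1.357 = 0.376 mg/L.

0.376 mg/L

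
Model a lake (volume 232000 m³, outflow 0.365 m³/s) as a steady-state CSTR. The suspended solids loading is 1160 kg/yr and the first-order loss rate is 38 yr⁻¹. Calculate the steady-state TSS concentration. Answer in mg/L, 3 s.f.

0.0570 mg/L

Outflow Q = 0.365 m³/s × 3.156e+07 s/yr = 1.152e+07 m³/yr.
Steady-state CSTR mass balance: W = Q·C + k·V·C, so C = W/(Q + kV).
Q + kV = 1.152e+07 + 38·232000 = 2.033e+07 m³/yr.
C = 1160/2.033e+07 = 5.705e-05 kg/m³ = 0.05705 mg/L.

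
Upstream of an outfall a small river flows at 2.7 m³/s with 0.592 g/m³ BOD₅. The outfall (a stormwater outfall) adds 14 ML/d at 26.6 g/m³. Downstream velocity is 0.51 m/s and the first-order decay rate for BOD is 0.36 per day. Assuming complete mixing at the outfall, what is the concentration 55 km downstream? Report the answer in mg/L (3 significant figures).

1.32 mg/L

14 ML/d = 0.162 m³/s.
After complete mixing, C₀ = (0.162·26.6 + 2.7·0.592) / 2.862 = 2.064 mg/L.
Travel time t = 5.5e+04 m / 0.51 m/s = 1.078e+05 s = 1.248 d.
C = 2.064·exp(−0.36·1.248) = 2.064·0.638 = 1.317 mg/L.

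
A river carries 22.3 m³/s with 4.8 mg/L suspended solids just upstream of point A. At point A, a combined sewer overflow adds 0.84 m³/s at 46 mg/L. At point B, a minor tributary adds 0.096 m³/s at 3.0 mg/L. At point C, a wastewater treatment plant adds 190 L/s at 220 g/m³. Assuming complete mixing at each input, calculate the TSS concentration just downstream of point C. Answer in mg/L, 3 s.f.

After input A: C = (22.3·4.8 + 0.84·46) / 23.14 = 6.296 mg/L.
After input B: C = (23.14·6.296 + 0.096·3) / 23.24 = 6.282 mg/L.
190 L/s = 0.19 m³/s.
After input C: C = (23.24·6.282 + 0.19·220) / 23.43 = 8.015 mg/L.

8.02 mg/L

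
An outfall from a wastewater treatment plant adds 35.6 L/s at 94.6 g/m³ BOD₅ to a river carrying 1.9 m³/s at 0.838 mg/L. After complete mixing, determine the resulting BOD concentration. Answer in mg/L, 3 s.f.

2.56 mg/L

35.6 L/s = 0.0356 m³/s.
By mass balance at complete mixing, C = (0.0356·94.6 + 1.9·0.838) / (0.0356 + 1.9) = 4.96/1.936 = 2.562 mg/L.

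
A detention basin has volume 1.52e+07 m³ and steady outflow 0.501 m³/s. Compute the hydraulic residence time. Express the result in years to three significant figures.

Q = 0.501 m³/s × 3.156e+07 s/yr = 1.581e+07 m³/yr.
Hydraulic residence time τ = V/Q = 1.52e+07/1.581e+07 = 0.9614 yr.

0.961 yr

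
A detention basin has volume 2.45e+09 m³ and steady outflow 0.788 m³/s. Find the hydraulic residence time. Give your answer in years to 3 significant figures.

Q = 0.788 m³/s × 3.156e+07 s/yr = 2.487e+07 m³/yr.
Hydraulic residence time τ = V/Q = 2.45e+09/2.487e+07 = 98.52 yr.

98.5 yr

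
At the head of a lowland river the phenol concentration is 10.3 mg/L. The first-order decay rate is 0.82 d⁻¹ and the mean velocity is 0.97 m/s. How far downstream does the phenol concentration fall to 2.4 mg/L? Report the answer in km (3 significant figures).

149 km

From C = C₀·e^(−kt), t = ln(C₀/C)/k = ln(10.3/2.4)/0.82 = 1.457/0.82 = 1.776 d.
Distance = v·t = 0.97 m/s × 1.535e+05 s = 1.489e+05 m = 148.9 km.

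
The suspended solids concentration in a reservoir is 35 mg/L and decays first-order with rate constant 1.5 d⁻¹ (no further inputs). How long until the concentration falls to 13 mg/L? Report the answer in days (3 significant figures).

t = ln(C₀/C)/k = ln(35/13)/1.5 = 0.9904/1.5 = 0.6603 d.

0.660 d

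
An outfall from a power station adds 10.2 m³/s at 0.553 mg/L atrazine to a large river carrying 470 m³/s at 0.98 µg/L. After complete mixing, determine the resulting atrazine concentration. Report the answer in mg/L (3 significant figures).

0.0127 mg/L

0.98 µg/L = 0.00098 mg/L.
Conservation of mass across the mixing zone: C = (10.2·0.553 + 470·0.00098) / (10.2 + 470) = 6.101/480.2 = 0.01271 mg/L.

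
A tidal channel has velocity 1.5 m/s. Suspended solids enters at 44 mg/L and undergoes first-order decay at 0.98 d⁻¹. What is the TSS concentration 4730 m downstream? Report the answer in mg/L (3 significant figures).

42.5 mg/L

Travel time t = 4730 m / 1.5 m/s = 4730/1.5 = 3153 s = 0.0365 d.
First-order decay: C = 44·exp(−0.98·0.0365) = 44·0.9649 = 42.45 mg/L.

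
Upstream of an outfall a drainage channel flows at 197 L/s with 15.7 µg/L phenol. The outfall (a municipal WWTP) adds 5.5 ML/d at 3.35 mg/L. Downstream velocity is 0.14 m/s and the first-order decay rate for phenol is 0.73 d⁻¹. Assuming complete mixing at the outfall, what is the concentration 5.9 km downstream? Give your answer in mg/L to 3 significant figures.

0.581 mg/L

5.5 ML/d = 0.06366 m³/s.
197 L/s = 0.197 m³/s.
15.7 µg/L = 0.0157 mg/L.
After complete mixing, C₀ = (0.06366·3.35 + 0.197·0.0157) / 0.2607 = 0.83 mg/L.
Travel time t = 5900 m / 0.14 m/s = 4.214e+04 s = 0.4878 d.
C = 0.83·exp(−0.73·0.4878) = 0.83·0.7004 = 0.5814 mg/L.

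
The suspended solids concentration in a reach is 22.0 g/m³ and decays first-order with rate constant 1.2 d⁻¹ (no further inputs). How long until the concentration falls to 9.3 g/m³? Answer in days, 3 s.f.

t = ln(C₀/C)/k = ln(22.0/9.3)/1.2 = 0.861/1.2 = 0.7175 d.

0.718 d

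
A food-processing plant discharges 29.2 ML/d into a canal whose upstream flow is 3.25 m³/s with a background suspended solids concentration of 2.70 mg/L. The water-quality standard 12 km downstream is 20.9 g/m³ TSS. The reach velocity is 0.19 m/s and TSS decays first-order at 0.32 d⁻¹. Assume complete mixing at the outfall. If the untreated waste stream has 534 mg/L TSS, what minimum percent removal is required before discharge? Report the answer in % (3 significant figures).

52.4 %

29.2 ML/d = 0.338 m³/s.
Travel time to the compliance point: t = 1.2e+04/0.19 = 6.316e+04 s = 0.731 d; decay factor exp(−0.32·0.731) = 0.7914.
So the concentration just after mixing may be at most 20.9/0.7914 = 26.41 mg/L.
Mass balance: 26.41·3.588 = 0.338·Cₑ + 3.25·2.7.
Cₑ = (94.75 − 8.775) / 0.338 = 254.4 mg/L.
Required removal = 1 − 254.4/534 = 52.36 %.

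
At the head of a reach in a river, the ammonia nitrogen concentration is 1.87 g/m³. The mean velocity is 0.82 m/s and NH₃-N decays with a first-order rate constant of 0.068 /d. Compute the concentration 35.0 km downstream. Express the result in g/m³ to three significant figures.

1.81 g/m³

Travel time t = 35.0 km / 0.82 m/s = 3.5e+04/0.82 = 4.268e+04 s = 0.494 d.
First-order decay: C = 1.87·exp(−0.068·0.494) = 1.87·0.967 = 1.808 g/m³.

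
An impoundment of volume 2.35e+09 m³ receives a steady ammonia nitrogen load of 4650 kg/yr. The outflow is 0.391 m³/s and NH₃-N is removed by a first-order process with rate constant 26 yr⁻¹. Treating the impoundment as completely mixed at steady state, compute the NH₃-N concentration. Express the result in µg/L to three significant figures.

0.0761 µg/L

Outflow Q = 0.391 m³/s × 3.156e+07 s/yr = 1.234e+07 m³/yr.
Steady-state CSTR mass balance: W = Q·C + k·V·C, so C = W/(Q + kV).
Q + kV = 1.234e+07 + 26·2.35e+09 = 6.111e+10 m³/yr.
C = 4650/6.111e+10 = 7.609e-08 kg/m³ = 7.609e-05 mg/L = 0.07609 µg/L.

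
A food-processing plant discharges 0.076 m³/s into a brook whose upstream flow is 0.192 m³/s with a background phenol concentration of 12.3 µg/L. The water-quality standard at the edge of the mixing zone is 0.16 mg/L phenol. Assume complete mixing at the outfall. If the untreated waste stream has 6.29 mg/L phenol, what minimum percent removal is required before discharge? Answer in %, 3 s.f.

91.5 %

12.3 µg/L = 0.0123 mg/L.
Mass balance: 0.16·0.268 = 0.076·Cₑ + 0.192·0.0123.
Cₑ = (0.04288 − 0.002362) / 0.076 = 0.5331 mg/L.
Required removal = 1 − 0.5331/6.29 = 91.52 %.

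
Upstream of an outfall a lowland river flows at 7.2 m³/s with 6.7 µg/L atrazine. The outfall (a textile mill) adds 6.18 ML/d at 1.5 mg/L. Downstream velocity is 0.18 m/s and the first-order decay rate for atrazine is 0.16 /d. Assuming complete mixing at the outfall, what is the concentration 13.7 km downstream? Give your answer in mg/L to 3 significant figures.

0.0186 mg/L

6.18 ML/d = 0.07153 m³/s.
6.7 µg/L = 0.0067 mg/L.
After complete mixing, C₀ = (0.07153·1.5 + 7.2·0.0067) / 7.272 = 0.02139 mg/L.
Travel time t = 1.37e+04 m / 0.18 m/s = 7.611e+04 s = 0.8809 d.
C = 0.02139·exp(−0.16·0.8809) = 0.02139·0.8685 = 0.01858 mg/L.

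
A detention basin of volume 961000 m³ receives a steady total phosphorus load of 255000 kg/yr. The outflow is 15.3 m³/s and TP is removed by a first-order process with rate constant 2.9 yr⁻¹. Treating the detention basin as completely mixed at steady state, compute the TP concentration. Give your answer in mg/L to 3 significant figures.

0.525 mg/L

Outflow Q = 15.3 m³/s × 3.156e+07 s/yr = 4.828e+08 m³/yr.
Steady-state CSTR mass balance: W = Q·C + k·V·C, so C = W/(Q + kV).
Q + kV = 4.828e+08 + 2.9·961000 = 4.856e+08 m³/yr.
C = 255000/4.856e+08 = 0.0005251 kg/m³ = 0.5251 mg/L.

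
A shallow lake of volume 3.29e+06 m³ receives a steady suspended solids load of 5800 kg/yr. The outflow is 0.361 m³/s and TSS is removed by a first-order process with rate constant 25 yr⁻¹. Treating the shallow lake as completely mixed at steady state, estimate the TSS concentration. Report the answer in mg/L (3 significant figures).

0.0619 mg/L

Outflow Q = 0.361 m³/s × 3.156e+07 s/yr = 1.139e+07 m³/yr.
Steady-state CSTR mass balance: W = Q·C + k·V·C, so C = W/(Q + kV).
Q + kV = 1.139e+07 + 25·3.29e+06 = 9.364e+07 m³/yr.
C = 5800/9.364e+07 = 6.194e-05 kg/m³ = 0.06194 mg/L.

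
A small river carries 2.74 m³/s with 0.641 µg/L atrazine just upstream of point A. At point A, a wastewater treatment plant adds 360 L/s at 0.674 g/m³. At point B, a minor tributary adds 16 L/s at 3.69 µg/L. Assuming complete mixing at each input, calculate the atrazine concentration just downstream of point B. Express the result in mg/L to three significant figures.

0.641 µg/L = 0.000641 mg/L.
360 L/s = 0.36 m³/s.
After input A: C = (2.74·0.000641 + 0.36·0.674) / 3.1 = 0.07884 mg/L.
16 L/s = 0.016 m³/s.
3.69 µg/L = 0.00369 mg/L.
After input B: C = (3.1·0.07884 + 0.016·0.00369) / 3.116 = 0.07845 mg/L.

0.0785 mg/L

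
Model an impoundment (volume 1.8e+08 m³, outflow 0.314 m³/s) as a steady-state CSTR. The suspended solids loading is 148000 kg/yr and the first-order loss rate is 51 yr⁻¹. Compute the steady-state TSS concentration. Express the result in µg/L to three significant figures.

16.1 µg/L

Outflow Q = 0.314 m³/s × 3.156e+07 s/yr = 9.909e+06 m³/yr.
Steady-state CSTR mass balance: W = Q·C + k·V·C, so C = W/(Q + kV).
Q + kV = 9.909e+06 + 51·1.8e+08 = 9.19e+09 m³/yr.
C = 148000/9.19e+09 = 1.61e-05 kg/m³ = 0.0161 mg/L = 16.1 µg/L.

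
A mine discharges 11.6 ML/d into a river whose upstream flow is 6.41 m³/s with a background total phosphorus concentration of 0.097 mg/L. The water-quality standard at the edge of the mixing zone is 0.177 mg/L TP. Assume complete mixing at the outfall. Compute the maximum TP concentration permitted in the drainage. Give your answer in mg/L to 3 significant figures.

11.6 ML/d = 0.1343 m³/s.
Mass balance: 0.177·6.544 = 0.1343·Cₑ + 6.41·0.097.
Cₑ = (1.158 − 0.6218) / 0.1343 = 3.996 mg/L.

4.00 mg/L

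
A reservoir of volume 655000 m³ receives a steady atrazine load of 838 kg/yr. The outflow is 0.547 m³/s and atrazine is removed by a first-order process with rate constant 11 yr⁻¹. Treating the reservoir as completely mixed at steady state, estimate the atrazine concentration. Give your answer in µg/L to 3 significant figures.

34.3 µg/L

Outflow Q = 0.547 m³/s × 3.156e+07 s/yr = 1.726e+07 m³/yr.
Steady-state CSTR mass balance: W = Q·C + k·V·C, so C = W/(Q + kV).
Q + kV = 1.726e+07 + 11·655000 = 2.447e+07 m³/yr.
C = 838/2.447e+07 = 3.425e-05 kg/m³ = 0.03425 mg/L = 34.25 µg/L.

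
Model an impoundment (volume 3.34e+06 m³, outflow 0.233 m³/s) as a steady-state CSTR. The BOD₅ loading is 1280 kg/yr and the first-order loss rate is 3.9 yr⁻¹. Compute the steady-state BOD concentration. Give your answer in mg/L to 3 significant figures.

Outflow Q = 0.233 m³/s × 3.156e+07 s/yr = 7.353e+06 m³/yr.
Steady-state CSTR mass balance: W = Q·C + k·V·C, so C = W/(Q + kV).
Q + kV = 7.353e+06 + 3.9·3.34e+06 = 2.038e+07 m³/yr.
C = 1280/2.038e+07 = 6.281e-05 kg/m³ = 0.06281 mg/L.

0.0628 mg/L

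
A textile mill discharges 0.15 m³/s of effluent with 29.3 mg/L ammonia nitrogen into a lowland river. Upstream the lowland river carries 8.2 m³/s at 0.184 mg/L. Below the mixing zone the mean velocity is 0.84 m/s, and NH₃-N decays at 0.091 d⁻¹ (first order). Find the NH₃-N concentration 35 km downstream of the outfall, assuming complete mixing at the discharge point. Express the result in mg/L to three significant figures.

0.677 mg/L

After complete mixing, C₀ = (0.15·29.3 + 8.2·0.184) / 8.35 = 0.707 mg/L.
Travel time t = 3.5e+04 m / 0.84 m/s = 4.167e+04 s = 0.4823 d.
C = 0.707·exp(−0.091·0.4823) = 0.707·0.9571 = 0.6767 mg/L.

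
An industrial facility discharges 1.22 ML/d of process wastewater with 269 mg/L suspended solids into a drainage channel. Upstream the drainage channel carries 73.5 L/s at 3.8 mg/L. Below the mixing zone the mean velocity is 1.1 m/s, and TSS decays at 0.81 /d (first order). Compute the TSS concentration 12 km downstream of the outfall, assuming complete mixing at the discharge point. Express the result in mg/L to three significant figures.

1.22 ML/d = 0.01412 m³/s.
73.5 L/s = 0.0735 m³/s.
After complete mixing, C₀ = (0.01412·269 + 0.0735·3.8) / 0.08762 = 46.54 mg/L.
Travel time t = 1.2e+04 m / 1.1 m/s = 1.091e+04 s = 0.1263 d.
C = 46.54·exp(−0.81·0.1263) = 46.54·0.9028 = 42.01 mg/L.

42.0 mg/L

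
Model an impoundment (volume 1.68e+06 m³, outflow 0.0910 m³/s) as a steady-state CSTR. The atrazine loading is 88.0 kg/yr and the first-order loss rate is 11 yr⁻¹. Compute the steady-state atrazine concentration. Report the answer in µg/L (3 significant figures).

Outflow Q = 0.0910 m³/s × 3.156e+07 s/yr = 2.872e+06 m³/yr.
Steady-state CSTR mass balance: W = Q·C + k·V·C, so C = W/(Q + kV).
Q + kV = 2.872e+06 + 11·1.68e+06 = 2.135e+07 m³/yr.
C = 88.0/2.135e+07 = 4.121e-06 kg/m³ = 0.004121 mg/L = 4.121 µg/L.

4.12 µg/L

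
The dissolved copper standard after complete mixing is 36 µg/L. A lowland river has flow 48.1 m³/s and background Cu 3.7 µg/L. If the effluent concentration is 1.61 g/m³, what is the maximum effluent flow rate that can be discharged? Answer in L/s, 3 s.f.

987 L/s

3.7 µg/L = 0.0037 mg/L.
36 µg/L = 0.036 mg/L.
Mass balance at complete mixing: C_std·(Q_w + Q_r) = Q_w·C_e + Q_r·C_b.
Rearranging, Q_w = Q_r·(C_std − C_b)/(C_e − C_std) = 48.1·(0.036 − 0.0037) / (1.61 − 0.036) = 0.9871 m³/s.
= 987.1 L/s.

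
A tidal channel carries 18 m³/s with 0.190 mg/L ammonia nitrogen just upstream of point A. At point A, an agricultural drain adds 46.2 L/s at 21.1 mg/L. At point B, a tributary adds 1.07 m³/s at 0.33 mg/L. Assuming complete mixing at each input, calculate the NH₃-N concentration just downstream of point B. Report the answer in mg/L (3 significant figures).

0.248 mg/L

46.2 L/s = 0.0462 m³/s.
After input A: C = (18·0.19 + 0.0462·21.1) / 18.05 = 0.2435 mg/L.
After input B: C = (18.05·0.2435 + 1.07·0.33) / 19.12 = 0.2484 mg/L.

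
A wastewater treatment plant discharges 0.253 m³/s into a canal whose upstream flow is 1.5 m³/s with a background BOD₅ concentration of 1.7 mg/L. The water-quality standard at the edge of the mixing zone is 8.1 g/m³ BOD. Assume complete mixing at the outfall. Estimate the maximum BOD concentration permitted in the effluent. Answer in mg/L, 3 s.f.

Mass balance: 8.1·1.753 = 0.253·Cₑ + 1.5·1.7.
Cₑ = (14.2 − 2.55) / 0.253 = 46.04 mg/L.

46.0 mg/L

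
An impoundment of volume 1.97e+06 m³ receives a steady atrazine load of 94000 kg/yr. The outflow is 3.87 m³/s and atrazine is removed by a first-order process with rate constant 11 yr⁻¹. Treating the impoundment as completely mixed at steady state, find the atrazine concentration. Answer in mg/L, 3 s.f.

0.654 mg/L

Outflow Q = 3.87 m³/s × 3.156e+07 s/yr = 1.221e+08 m³/yr.
Steady-state CSTR mass balance: W = Q·C + k·V·C, so C = W/(Q + kV).
Q + kV = 1.221e+08 + 11·1.97e+06 = 1.438e+08 m³/yr.
C = 94000/1.438e+08 = 0.0006537 kg/m³ = 0.6537 mg/L.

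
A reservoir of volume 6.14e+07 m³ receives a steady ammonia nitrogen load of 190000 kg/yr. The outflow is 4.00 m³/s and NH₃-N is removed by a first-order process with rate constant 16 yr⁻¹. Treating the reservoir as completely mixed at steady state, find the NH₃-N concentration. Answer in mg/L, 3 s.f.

0.171 mg/L

Outflow Q = 4.00 m³/s × 3.156e+07 s/yr = 1.262e+08 m³/yr.
Steady-state CSTR mass balance: W = Q·C + k·V·C, so C = W/(Q + kV).
Q + kV = 1.262e+08 + 16·6.14e+07 = 1.109e+09 m³/yr.
C = 190000/1.109e+09 = 0.0001714 kg/m³ = 0.1714 mg/L.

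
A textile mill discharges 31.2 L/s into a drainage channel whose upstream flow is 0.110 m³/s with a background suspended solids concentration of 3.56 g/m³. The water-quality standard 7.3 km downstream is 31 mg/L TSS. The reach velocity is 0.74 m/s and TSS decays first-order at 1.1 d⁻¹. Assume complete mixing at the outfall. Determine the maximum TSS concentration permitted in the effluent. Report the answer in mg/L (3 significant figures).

147 mg/L

31.2 L/s = 0.0312 m³/s.
Travel time to the compliance point: t = 7300/0.74 = 9865 s = 0.1142 d; decay factor exp(−1.1·0.1142) = 0.882.
So the concentration just after mixing may be at most 31/0.882 = 35.15 mg/L.
Mass balance: 35.15·0.1412 = 0.0312·Cₑ + 0.11·3.56.
Cₑ = (4.963 − 0.3916) / 0.0312 = 146.5 mg/L.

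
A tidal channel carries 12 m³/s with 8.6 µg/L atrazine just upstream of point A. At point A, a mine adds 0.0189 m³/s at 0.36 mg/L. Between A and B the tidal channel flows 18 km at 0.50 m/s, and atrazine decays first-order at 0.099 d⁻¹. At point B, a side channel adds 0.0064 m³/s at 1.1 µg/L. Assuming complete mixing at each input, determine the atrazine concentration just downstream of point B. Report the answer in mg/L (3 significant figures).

8.6 µg/L = 0.0086 mg/L.
After input A: C = (12·0.0086 + 0.0189·0.36) / 12.02 = 0.009153 mg/L.
Over the 18 km reach to input B (t = 3.6e+04 s = 0.4167 d), decay gives C = 0.009153·exp(−0.099·0.4167) = 0.008783 mg/L.
1.1 µg/L = 0.0011 mg/L.
After input B: C = (12.02·0.008783 + 0.0064·0.0011) / 12.03 = 0.008779 mg/L.

0.00878 mg/L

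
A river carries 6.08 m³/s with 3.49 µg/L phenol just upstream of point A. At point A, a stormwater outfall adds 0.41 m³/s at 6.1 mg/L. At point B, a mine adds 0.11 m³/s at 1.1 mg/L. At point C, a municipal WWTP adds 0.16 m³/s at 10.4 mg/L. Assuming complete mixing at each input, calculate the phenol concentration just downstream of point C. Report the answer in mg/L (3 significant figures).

3.49 µg/L = 0.00349 mg/L.
After input A: C = (6.08·0.00349 + 0.41·6.1) / 6.49 = 0.3886 mg/L.
After input B: C = (6.49·0.3886 + 0.11·1.1) / 6.6 = 0.4005 mg/L.
After input C: C = (6.6·0.4005 + 0.16·10.4) / 6.76 = 0.6372 mg/L.

0.637 mg/L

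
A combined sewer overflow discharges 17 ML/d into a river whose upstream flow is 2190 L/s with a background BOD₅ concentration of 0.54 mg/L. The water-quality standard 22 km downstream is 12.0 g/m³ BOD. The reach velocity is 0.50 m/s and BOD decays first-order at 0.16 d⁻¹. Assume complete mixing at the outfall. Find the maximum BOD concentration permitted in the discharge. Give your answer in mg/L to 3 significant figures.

152 mg/L

17 ML/d = 0.1968 m³/s.
2190 L/s = 2.19 m³/s.
Travel time to the compliance point: t = 2.2e+04/0.50 = 4.4e+04 s = 0.5093 d; decay factor exp(−0.16·0.5093) = 0.9217.
So the concentration just after mixing may be at most 12/0.9217 = 13.02 mg/L.
Mass balance: 13.02·2.387 = 0.1968·Cₑ + 2.19·0.54.
Cₑ = (31.07 − 1.183) / 0.1968 = 151.9 mg/L.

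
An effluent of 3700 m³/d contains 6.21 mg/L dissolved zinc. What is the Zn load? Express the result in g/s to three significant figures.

3700 m³/d = 0.04282 m³/s.
Mass flux = Q·C = 0.04282 m³/s × 6.21 g/m³ = 0.2659 g/s.

0.266 g/s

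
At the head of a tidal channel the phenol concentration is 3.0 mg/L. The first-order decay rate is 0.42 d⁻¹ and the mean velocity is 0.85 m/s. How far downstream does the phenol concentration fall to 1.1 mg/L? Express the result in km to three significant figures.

From C = C₀·e^(−kt), t = ln(C₀/C)/k = ln(3.0/1.1)/0.42 = 1.003/0.42 = 2.389 d.
Distance = v·t = 0.85 m/s × 2.064e+05 s = 1.754e+05 m = 175.4 km.

175 km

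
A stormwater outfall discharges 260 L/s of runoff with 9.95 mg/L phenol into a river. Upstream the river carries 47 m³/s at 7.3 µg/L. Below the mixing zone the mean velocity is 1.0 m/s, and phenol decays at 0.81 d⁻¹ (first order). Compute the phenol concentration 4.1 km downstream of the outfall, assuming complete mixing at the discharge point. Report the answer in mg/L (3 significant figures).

260 L/s = 0.26 m³/s.
7.3 µg/L = 0.0073 mg/L.
After complete mixing, C₀ = (0.26·9.95 + 47·0.0073) / 47.26 = 0.062 mg/L.
Travel time t = 4100 m / 1.0 m/s = 4100 s = 0.04745 d.
C = 0.062·exp(−0.81·0.04745) = 0.062·0.9623 = 0.05966 mg/L.

0.0597 mg/L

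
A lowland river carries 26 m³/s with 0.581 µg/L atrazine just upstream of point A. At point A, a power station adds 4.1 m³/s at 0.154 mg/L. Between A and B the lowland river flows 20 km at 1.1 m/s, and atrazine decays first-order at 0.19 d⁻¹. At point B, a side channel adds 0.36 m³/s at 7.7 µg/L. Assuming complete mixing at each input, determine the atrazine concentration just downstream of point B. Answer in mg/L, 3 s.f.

0.0205 mg/L

0.581 µg/L = 0.000581 mg/L.
After input A: C = (26·0.000581 + 4.1·0.154) / 30.1 = 0.02148 mg/L.
Over the 20 km reach to input B (t = 1.818e+04 s = 0.2104 d), decay gives C = 0.02148·exp(−0.19·0.2104) = 0.02064 mg/L.
7.7 µg/L = 0.0077 mg/L.
After input B: C = (30.1·0.02064 + 0.36·0.0077) / 30.46 = 0.02048 mg/L.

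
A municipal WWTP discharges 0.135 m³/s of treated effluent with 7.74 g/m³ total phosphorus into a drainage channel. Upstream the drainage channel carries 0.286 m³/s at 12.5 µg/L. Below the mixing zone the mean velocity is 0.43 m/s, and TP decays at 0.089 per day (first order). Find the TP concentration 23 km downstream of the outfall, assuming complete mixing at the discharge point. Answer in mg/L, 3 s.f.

2.36 mg/L

12.5 µg/L = 0.0125 mg/L.
After complete mixing, C₀ = (0.135·7.74 + 0.286·0.0125) / 0.421 = 2.49 mg/L.
Travel time t = 2.3e+04 m / 0.43 m/s = 5.349e+04 s = 0.6191 d.
C = 2.49·exp(−0.089·0.6191) = 2.49·0.9464 = 2.357 mg/L.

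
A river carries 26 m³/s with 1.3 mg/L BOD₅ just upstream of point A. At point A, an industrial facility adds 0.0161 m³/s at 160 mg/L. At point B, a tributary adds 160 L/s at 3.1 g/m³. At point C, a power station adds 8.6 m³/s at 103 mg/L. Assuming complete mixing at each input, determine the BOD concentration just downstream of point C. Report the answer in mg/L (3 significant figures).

After input A: C = (26·1.3 + 0.0161·160) / 26.02 = 1.398 mg/L.
160 L/s = 0.16 m³/s.
After input B: C = (26.02·1.398 + 0.16·3.1) / 26.18 = 1.409 mg/L.
After input C: C = (26.18·1.409 + 8.6·103) / 34.78 = 26.53 mg/L.

26.5 mg/L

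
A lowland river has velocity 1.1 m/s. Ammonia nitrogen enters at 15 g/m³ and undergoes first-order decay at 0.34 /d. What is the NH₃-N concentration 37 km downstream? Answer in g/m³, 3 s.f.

13.1 g/m³

Travel time t = 37 km / 1.1 m/s = 3.7e+04/1.1 = 3.364e+04 s = 0.3893 d.
First-order decay: C = 15·exp(−0.34·0.3893) = 15·0.876 = 13.14 g/m³.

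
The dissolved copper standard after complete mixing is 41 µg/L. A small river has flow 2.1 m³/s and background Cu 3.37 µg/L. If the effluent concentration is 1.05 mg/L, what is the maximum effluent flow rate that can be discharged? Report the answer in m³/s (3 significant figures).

3.37 µg/L = 0.00337 mg/L.
41 µg/L = 0.041 mg/L.
Mass balance at complete mixing: C_std·(Q_w + Q_r) = Q_w·C_e + Q_r·C_b.
Rearranging, Q_w = Q_r·(C_std − C_b)/(C_e − C_std) = 2.1·(0.041 − 0.00337) / (1.05 − 0.041) = 0.07832 m³/s.

0.0783 m³/s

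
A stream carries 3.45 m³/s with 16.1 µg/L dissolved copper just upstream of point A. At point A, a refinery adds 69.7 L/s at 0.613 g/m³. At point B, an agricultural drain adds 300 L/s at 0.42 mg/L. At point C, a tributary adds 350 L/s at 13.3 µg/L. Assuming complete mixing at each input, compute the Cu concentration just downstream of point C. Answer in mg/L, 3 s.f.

16.1 µg/L = 0.0161 mg/L.
69.7 L/s = 0.0697 m³/s.
After input A: C = (3.45·0.0161 + 0.0697·0.613) / 3.52 = 0.02792 mg/L.
300 L/s = 0.3 m³/s.
After input B: C = (3.52·0.02792 + 0.3·0.42) / 3.82 = 0.05871 mg/L.
350 L/s = 0.35 m³/s.
13.3 µg/L = 0.0133 mg/L.
After input C: C = (3.82·0.05871 + 0.35·0.0133) / 4.17 = 0.0549 mg/L.

0.0549 mg/L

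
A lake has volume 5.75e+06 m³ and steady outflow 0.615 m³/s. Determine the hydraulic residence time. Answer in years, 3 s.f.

0.296 yr

Q = 0.615 m³/s × 3.156e+07 s/yr = 1.941e+07 m³/yr.
Hydraulic residence time τ = V/Q = 5.75e+06/1.941e+07 = 0.2963 yr.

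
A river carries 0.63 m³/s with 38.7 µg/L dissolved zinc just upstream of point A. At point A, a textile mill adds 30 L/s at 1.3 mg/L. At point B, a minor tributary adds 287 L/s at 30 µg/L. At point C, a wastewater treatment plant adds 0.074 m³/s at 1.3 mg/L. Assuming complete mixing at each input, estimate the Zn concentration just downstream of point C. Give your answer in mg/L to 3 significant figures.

38.7 µg/L = 0.0387 mg/L.
30 L/s = 0.03 m³/s.
After input A: C = (0.63·0.0387 + 0.03·1.3) / 0.66 = 0.09603 mg/L.
287 L/s = 0.287 m³/s.
30 µg/L = 0.03 mg/L.
After input B: C = (0.66·0.09603 + 0.287·0.03) / 0.947 = 0.07602 mg/L.
After input C: C = (0.947·0.07602 + 0.074·1.3) / 1.021 = 0.1647 mg/L.

0.165 mg/L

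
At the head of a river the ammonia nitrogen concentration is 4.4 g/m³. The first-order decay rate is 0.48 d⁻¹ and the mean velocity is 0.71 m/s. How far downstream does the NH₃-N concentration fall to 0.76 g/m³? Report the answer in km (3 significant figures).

224 km

From C = C₀·e^(−kt), t = ln(C₀/C)/k = ln(4.4/0.76)/0.48 = 1.756/0.48 = 3.658 d.
Distance = v·t = 0.71 m/s × 3.161e+05 s = 2.244e+05 m = 224.4 km.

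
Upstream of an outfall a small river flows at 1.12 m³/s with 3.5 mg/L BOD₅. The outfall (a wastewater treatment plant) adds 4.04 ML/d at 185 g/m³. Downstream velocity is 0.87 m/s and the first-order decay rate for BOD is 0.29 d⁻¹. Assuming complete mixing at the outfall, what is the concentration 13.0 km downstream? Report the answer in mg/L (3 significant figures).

4.04 ML/d = 0.04676 m³/s.
After complete mixing, C₀ = (0.04676·185 + 1.12·3.5) / 1.167 = 10.77 mg/L.
Travel time t = 1.3e+04 m / 0.87 m/s = 1.494e+04 s = 0.1729 d.
C = 10.77·exp(−0.29·0.1729) = 10.77·0.9511 = 10.25 mg/L.

10.2 mg/L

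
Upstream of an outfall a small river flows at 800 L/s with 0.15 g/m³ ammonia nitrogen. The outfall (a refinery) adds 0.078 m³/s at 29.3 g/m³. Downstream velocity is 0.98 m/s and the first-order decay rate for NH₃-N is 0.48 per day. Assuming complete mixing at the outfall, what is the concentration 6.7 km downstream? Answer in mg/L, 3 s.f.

800 L/s = 0.8 m³/s.
After complete mixing, C₀ = (0.078·29.3 + 0.8·0.15) / 0.878 = 2.74 mg/L.
Travel time t = 6700 m / 0.98 m/s = 6837 s = 0.07913 d.
C = 2.74·exp(−0.48·0.07913) = 2.74·0.9627 = 2.638 mg/L.

2.64 mg/L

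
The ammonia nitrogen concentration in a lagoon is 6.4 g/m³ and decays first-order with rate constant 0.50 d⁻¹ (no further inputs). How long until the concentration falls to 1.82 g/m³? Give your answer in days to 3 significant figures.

t = ln(C₀/C)/k = ln(6.4/1.82)/0.50 = 1.257/0.50 = 2.515 d.

2.51 d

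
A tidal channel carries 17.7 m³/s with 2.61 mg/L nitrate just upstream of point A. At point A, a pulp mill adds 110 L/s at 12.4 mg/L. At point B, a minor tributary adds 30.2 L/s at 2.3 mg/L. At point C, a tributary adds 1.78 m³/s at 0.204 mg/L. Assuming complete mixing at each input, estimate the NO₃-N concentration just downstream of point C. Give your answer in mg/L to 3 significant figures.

110 L/s = 0.11 m³/s.
After input A: C = (17.7·2.61 + 0.11·12.4) / 17.81 = 2.67 mg/L.
30.2 L/s = 0.0302 m³/s.
After input B: C = (17.81·2.67 + 0.0302·2.3) / 17.84 = 2.67 mg/L.
After input C: C = (17.84·2.67 + 1.78·0.204) / 19.62 = 2.446 mg/L.

2.45 mg/L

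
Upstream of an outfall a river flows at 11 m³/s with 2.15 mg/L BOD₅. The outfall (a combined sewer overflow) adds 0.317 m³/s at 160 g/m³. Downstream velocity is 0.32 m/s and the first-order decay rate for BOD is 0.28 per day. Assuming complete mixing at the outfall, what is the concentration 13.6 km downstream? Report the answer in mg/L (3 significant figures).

After complete mixing, C₀ = (0.317·160 + 11·2.15) / 11.32 = 6.572 mg/L.
Travel time t = 1.36e+04 m / 0.32 m/s = 4.25e+04 s = 0.4919 d.
C = 6.572·exp(−0.28·0.4919) = 6.572·0.8713 = 5.726 mg/L.

5.73 mg/L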